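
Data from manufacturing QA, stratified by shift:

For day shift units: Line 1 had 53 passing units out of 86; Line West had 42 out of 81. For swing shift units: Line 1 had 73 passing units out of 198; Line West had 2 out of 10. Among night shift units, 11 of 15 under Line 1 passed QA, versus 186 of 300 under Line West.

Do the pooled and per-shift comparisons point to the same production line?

No

Day shift: Line 1 53/86 = 61.6%, Line West 42/81 = 51.9% → Line 1
Swing shift: Line 1 73/198 = 36.9%, Line West 2/10 = 20.0% → Line 1
Night shift: Line 1 11/15 = 73.3%, Line West 186/300 = 62.0% → Line 1
Overall: Line 1 137/299 = 45.8%, Line West 230/391 = 58.8% → Line West
Line 1 wins each shift group but Line West wins overall — the comparison reverses. Line 1's units skew toward swing shift, which has a lower base rate.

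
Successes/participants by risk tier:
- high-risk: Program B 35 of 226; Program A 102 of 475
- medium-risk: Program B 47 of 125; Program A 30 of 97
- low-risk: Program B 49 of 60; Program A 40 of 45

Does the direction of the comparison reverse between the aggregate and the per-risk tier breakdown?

High-risk: Program B 35/226 = 15.5%, Program A 102/475 = 21.5% → Program A
Medium-risk: Program B 47/125 = 37.6%, Program A 30/97 = 30.9% → Program B
Low-risk: Program B 49/60 = 81.7%, Program A 40/45 = 88.9% → Program A
Overall: Program B 131/411 = 31.9%, Program A 172/617 = 27.9% → Program B
Neither sweeps: Program B wins 1 of 3 groups, Program A wins 2. Program B wins overall but not every group — no Simpson reversal.

No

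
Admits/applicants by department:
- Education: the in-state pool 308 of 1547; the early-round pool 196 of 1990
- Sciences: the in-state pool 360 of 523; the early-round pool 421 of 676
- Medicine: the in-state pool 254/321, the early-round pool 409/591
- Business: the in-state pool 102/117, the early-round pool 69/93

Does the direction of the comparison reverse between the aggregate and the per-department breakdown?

Education: the in-state pool 308/1547 = 19.9%, the early-round pool 196/1990 = 9.8% → the in-state pool
Sciences: the in-state pool 360/523 = 68.8%, the early-round pool 421/676 = 62.3% → the in-state pool
Medicine: the in-state pool 254/321 = 79.1%, the early-round pool 409/591 = 69.2% → the in-state pool
Business: the in-state pool 102/117 = 87.2%, the early-round pool 69/93 = 74.2% → the in-state pool
Overall: the in-state pool 1024/2508 = 40.8%, the early-round pool 1095/3350 = 32.7% → the in-state pool
The in-state pool wins overall and in every department group — no reversal.

No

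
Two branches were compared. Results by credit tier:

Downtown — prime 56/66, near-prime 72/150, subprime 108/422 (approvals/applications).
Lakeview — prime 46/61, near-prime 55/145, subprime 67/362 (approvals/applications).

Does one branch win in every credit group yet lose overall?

Prime: Downtown 56/66 = 84.8%, Lakeview 46/61 = 75.4% → Downtown
Near-prime: Downtown 72/150 = 48.0%, Lakeview 55/145 = 37.9% → Downtown
Subprime: Downtown 108/422 = 25.6%, Lakeview 67/362 = 18.5% → Downtown
Overall: Downtown 236/638 = 37.0%, Lakeview 168/568 = 29.6% → Downtown
Downtown wins overall and in every credit group — no reversal.

No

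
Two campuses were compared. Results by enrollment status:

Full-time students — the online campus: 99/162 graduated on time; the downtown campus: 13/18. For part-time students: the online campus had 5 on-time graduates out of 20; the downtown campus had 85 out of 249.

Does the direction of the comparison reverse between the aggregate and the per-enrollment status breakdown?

Full-time: the online campus 99/162 = 61.1%, the downtown campus 13/18 = 72.2% → the downtown campus
Part-time: the online campus 5/20 = 25.0%, the downtown campus 85/249 = 34.1% → the downtown campus
Overall: the online campus 104/182 = 57.1%, the downtown campus 98/267 = 36.7% → the online campus
The downtown campus wins each enrollment group but the online campus wins overall — the comparison reverses. The downtown campus's students skew toward part-time, which has a lower base rate.

Yes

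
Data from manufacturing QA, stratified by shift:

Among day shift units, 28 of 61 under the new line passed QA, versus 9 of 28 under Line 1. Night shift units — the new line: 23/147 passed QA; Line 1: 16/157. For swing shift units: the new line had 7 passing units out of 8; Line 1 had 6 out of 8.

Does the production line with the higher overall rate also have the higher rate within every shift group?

Yes

Day shift: the new line 28/61 = 45.9%, Line 1 9/28 = 32.1% → the new line
Night shift: the new line 23/147 = 15.6%, Line 1 16/157 = 10.2% → the new line
Swing shift: the new line 7/8 = 87.5%, Line 1 6/8 = 75.0% → the new line
Overall: the new line 58/216 = 26.9%, Line 1 31/193 = 16.1% → the new line
The new line wins overall and in every shift group — no reversal.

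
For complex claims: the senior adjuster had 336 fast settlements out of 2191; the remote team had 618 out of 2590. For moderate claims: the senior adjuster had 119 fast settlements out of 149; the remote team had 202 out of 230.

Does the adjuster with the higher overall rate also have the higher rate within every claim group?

Complex: the senior adjuster 336/2191 = 15.3%, the remote team 618/2590 = 23.9% → the remote team
Moderate: the senior adjuster 119/149 = 79.9%, the remote team 202/230 = 87.8% → the remote team
Overall: the senior adjuster 455/2340 = 19.4%, the remote team 820/2820 = 29.1% → the remote team
The remote team wins overall and in every claim group — no reversal.

Yes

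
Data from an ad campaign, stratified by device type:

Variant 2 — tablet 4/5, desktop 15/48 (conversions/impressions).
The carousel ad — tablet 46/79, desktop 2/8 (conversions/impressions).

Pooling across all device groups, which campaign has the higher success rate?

Tablet: Variant 2 4/5 = 80.0%, the carousel ad 46/79 = 58.2% → Variant 2
Desktop: Variant 2 15/48 = 31.2%, the carousel ad 2/8 = 25.0% → Variant 2
Overall: Variant 2 19/53 = 35.8%, the carousel ad 48/87 = 55.2% → the carousel ad
(Variant 2 wins every device group but the carousel ad wins overall — Variant 2's impressions skew toward the low-rate desktop group.)

the carousel ad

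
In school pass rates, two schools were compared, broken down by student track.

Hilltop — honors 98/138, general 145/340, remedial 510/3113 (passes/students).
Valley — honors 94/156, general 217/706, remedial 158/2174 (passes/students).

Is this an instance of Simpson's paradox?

Honors: Hilltop 98/138 = 71.0%, Valley 94/156 = 60.3% → Hilltop
General: Hilltop 145/340 = 42.6%, Valley 217/706 = 30.7% → Hilltop
Remedial: Hilltop 510/3113 = 16.4%, Valley 158/2174 = 7.3% → Hilltop
Overall: Hilltop 753/3591 = 21.0%, Valley 469/3036 = 15.4% → Hilltop
Hilltop wins overall and in every student group — no reversal.

No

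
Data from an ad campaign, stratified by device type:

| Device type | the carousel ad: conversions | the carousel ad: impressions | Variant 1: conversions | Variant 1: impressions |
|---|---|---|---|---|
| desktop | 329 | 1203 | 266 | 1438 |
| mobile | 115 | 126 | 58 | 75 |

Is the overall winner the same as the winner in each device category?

Desktop: the carousel ad 329/1203 = 27.3%, Variant 1 266/1438 = 18.5% → the carousel ad
Mobile: the carousel ad 115/126 = 91.3%, Variant 1 58/75 = 77.3% → the carousel ad
Overall: the carousel ad 444/1329 = 33.4%, Variant 1 324/1513 = 21.4% → the carousel ad
The carousel ad wins overall and in every device group — no reversal.

Yes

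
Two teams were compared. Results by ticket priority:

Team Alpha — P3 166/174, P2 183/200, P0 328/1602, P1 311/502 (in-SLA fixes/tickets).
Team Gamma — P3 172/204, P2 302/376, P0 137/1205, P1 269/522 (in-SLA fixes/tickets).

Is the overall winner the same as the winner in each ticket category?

Yes

P3: Team Alpha 166/174 = 95.4%, Team Gamma 172/204 = 84.3% → Team Alpha
P2: Team Alpha 183/200 = 91.5%, Team Gamma 302/376 = 80.3% → Team Alpha
P0: Team Alpha 328/1602 = 20.5%, Team Gamma 137/1205 = 11.4% → Team Alpha
P1: Team Alpha 311/502 = 62.0%, Team Gamma 269/522 = 51.5% → Team Alpha
Overall: Team Alpha 988/2478 = 39.9%, Team Gamma 880/2307 = 38.1% → Team Alpha
Team Alpha wins overall and in every ticket group — no reversal.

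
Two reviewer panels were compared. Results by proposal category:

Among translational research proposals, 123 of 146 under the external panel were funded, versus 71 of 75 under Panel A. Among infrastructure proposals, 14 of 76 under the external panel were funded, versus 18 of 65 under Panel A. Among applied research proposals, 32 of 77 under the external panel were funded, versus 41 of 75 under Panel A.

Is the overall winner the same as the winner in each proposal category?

Translational research: the external panel 123/146 = 84.2%, Panel A 71/75 = 94.7% → Panel A
Infrastructure: the external panel 14/76 = 18.4%, Panel A 18/65 = 27.7% → Panel A
Applied research: the external panel 32/77 = 41.6%, Panel A 41/75 = 54.7% → Panel A
Overall: the external panel 169/299 = 56.5%, Panel A 130/215 = 60.5% → Panel A
Panel A wins overall and in every proposal group — no reversal.

Yes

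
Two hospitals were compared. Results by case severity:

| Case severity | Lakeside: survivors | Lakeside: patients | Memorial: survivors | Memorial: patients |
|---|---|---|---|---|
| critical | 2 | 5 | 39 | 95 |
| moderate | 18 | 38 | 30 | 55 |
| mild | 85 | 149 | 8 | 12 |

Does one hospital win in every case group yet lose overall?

Yes

Critical: Lakeside 2/5 = 40.0%, Memorial 39/95 = 41.1% → Memorial
Moderate: Lakeside 18/38 = 47.4%, Memorial 30/55 = 54.5% → Memorial
Mild: Lakeside 85/149 = 57.0%, Memorial 8/12 = 66.7% → Memorial
Overall: Lakeside 105/192 = 54.7%, Memorial 77/162 = 47.5% → Lakeside
Memorial wins each case group but Lakeside wins overall — the comparison reverses. Memorial's patients skew toward critical, which has a lower base rate.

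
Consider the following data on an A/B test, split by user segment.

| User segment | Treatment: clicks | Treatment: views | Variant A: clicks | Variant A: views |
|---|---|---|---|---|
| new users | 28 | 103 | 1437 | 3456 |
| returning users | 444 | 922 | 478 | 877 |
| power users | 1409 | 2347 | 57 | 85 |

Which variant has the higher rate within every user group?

New users: Treatment 28/103 = 27.2%, Variant A 1437/3456 = 41.6% → Variant A
Returning users: Treatment 444/922 = 48.2%, Variant A 478/877 = 54.5% → Variant A
Power users: Treatment 1409/2347 = 60.0%, Variant A 57/85 = 67.1% → Variant A
Variant A has the higher rate in all 3 groups.

Variant A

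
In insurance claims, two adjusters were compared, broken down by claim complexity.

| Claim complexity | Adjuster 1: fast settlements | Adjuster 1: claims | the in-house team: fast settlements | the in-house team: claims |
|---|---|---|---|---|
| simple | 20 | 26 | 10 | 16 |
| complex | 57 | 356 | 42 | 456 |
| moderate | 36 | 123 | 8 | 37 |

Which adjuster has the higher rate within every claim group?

Adjuster 1

Simple: Adjuster 1 20/26 = 76.9%, the in-house team 10/16 = 62.5% → Adjuster 1
Complex: Adjuster 1 57/356 = 16.0%, the in-house team 42/456 = 9.2% → Adjuster 1
Moderate: Adjuster 1 36/123 = 29.3%, the in-house team 8/37 = 21.6% → Adjuster 1
Adjuster 1 has the higher rate in all 3 groups.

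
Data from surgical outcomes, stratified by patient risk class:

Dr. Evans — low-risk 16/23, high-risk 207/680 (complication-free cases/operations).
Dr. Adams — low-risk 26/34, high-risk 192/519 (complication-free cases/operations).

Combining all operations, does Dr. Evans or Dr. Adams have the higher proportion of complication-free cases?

Dr. Adams

Low-risk: Dr. Evans 16/23 = 69.6%, Dr. Adams 26/34 = 76.5% → Dr. Adams
High-risk: Dr. Evans 207/680 = 30.4%, Dr. Adams 192/519 = 37.0% → Dr. Adams
Overall: Dr. Evans 223/703 = 31.7%, Dr. Adams 218/553 = 39.4% → Dr. Adams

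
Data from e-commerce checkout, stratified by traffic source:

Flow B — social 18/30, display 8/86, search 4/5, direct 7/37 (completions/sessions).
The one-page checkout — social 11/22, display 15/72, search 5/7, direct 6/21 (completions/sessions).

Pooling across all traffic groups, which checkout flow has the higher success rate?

Social: Flow B 18/30 = 60.0%, the one-page checkout 11/22 = 50.0% → Flow B
Display: Flow B 8/86 = 9.3%, the one-page checkout 15/72 = 20.8% → the one-page checkout
Search: Flow B 4/5 = 80.0%, the one-page checkout 5/7 = 71.4% → Flow B
Direct: Flow B 7/37 = 18.9%, the one-page checkout 6/21 = 28.6% → the one-page checkout
Overall: Flow B 37/158 = 23.4%, the one-page checkout 37/122 = 30.3% → the one-page checkout
(Neither sweeps every traffic group, but the one-page checkout has the higher pooled rate.)

the one-page checkout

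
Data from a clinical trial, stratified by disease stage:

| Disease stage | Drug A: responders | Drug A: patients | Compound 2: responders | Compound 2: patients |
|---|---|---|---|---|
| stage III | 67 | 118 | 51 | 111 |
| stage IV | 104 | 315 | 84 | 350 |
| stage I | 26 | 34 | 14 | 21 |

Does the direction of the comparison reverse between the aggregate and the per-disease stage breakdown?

No

Stage III: Drug A 67/118 = 56.8%, Compound 2 51/111 = 45.9% → Drug A
Stage IV: Drug A 104/315 = 33.0%, Compound 2 84/350 = 24.0% → Drug A
Stage I: Drug A 26/34 = 76.5%, Compound 2 14/21 = 66.7% → Drug A
Overall: Drug A 197/467 = 42.2%, Compound 2 149/482 = 30.9% → Drug A
Drug A wins overall and in every disease group — no reversal.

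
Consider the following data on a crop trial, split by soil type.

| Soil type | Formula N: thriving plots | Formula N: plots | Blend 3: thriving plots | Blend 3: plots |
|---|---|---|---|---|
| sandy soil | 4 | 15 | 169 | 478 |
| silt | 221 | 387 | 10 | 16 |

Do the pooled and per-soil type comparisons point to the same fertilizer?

Sandy soil: Formula N 4/15 = 26.7%, Blend 3 169/478 = 35.4% → Blend 3
Silt: Formula N 221/387 = 57.1%, Blend 3 10/16 = 62.5% → Blend 3
Overall: Formula N 225/402 = 56.0%, Blend 3 179/494 = 36.2% → Formula N
Blend 3 wins each soil group but Formula N wins overall — the comparison reverses. Blend 3's plots skew toward sandy soil, which has a lower base rate.

No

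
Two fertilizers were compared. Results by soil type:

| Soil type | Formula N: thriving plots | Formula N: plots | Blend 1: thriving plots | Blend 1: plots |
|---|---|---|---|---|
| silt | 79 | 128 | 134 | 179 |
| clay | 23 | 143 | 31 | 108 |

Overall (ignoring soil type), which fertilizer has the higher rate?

Blend 1

Silt: Formula N 79/128 = 61.7%, Blend 1 134/179 = 74.9% → Blend 1
Clay: Formula N 23/143 = 16.1%, Blend 1 31/108 = 28.7% → Blend 1
Overall: Formula N 102/271 = 37.6%, Blend 1 165/287 = 57.5% → Blend 1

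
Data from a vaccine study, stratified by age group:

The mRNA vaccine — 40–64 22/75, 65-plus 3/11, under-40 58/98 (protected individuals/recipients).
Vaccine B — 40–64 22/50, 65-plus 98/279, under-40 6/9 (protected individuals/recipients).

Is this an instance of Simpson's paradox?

Yes

40–64: the mRNA vaccine 22/75 = 29.3%, Vaccine B 22/50 = 44.0% → Vaccine B
65-plus: the mRNA vaccine 3/11 = 27.3%, Vaccine B 98/279 = 35.1% → Vaccine B
Under-40: the mRNA vaccine 58/98 = 59.2%, Vaccine B 6/9 = 66.7% → Vaccine B
Overall: the mRNA vaccine 83/184 = 45.1%, Vaccine B 126/338 = 37.3% → the mRNA vaccine
Vaccine B wins each age group but the mRNA vaccine wins overall — the comparison reverses. Vaccine B's recipients skew toward 65-plus, which has a lower base rate.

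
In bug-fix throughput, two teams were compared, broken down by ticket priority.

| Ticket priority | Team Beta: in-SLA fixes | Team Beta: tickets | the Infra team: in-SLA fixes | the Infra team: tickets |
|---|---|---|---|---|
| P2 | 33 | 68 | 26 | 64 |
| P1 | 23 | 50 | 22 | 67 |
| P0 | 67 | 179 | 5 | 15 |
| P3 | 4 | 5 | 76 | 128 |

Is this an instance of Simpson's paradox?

P2: Team Beta 33/68 = 48.5%, the Infra team 26/64 = 40.6% → Team Beta
P1: Team Beta 23/50 = 46.0%, the Infra team 22/67 = 32.8% → Team Beta
P0: Team Beta 67/179 = 37.4%, the Infra team 5/15 = 33.3% → Team Beta
P3: Team Beta 4/5 = 80.0%, the Infra team 76/128 = 59.4% → Team Beta
Overall: Team Beta 127/302 = 42.1%, the Infra team 129/274 = 47.1% → the Infra team
Team Beta wins each ticket group but the Infra team wins overall — the comparison reverses. Team Beta's tickets skew toward P0, which has a lower base rate.

Yes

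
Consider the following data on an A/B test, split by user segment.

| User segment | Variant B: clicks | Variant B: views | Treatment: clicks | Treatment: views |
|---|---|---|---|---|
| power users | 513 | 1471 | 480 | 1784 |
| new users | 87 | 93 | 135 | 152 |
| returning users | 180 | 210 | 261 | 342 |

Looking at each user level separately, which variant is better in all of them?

Variant B

Power users: Variant B 513/1471 = 34.9%, Treatment 480/1784 = 26.9% → Variant B
New users: Variant B 87/93 = 93.5%, Treatment 135/152 = 88.8% → Variant B
Returning users: Variant B 180/210 = 85.7%, Treatment 261/342 = 76.3% → Variant B
Variant B has the higher rate in all 3 groups.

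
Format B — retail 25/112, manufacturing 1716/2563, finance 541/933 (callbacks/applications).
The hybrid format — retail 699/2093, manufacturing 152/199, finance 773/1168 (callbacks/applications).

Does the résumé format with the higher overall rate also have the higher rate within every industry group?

No

Retail: Format B 25/112 = 22.3%, the hybrid format 699/2093 = 33.4% → the hybrid format
Manufacturing: Format B 1716/2563 = 67.0%, the hybrid format 152/199 = 76.4% → the hybrid format
Finance: Format B 541/933 = 58.0%, the hybrid format 773/1168 = 66.2% → the hybrid format
Overall: Format B 2282/3608 = 63.2%, the hybrid format 1624/3460 = 46.9% → Format B
The hybrid format wins each industry group but Format B wins overall — the comparison reverses. The hybrid format's applications skew toward retail, which has a lower base rate.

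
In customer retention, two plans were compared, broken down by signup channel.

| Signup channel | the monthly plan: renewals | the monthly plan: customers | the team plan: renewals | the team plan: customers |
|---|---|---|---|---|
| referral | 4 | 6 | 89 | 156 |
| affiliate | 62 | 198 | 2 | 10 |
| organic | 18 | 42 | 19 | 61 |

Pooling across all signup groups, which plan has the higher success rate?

Referral: the monthly plan 4/6 = 66.7%, the team plan 89/156 = 57.1% → the monthly plan
Affiliate: the monthly plan 62/198 = 31.3%, the team plan 2/10 = 20.0% → the monthly plan
Organic: the monthly plan 18/42 = 42.9%, the team plan 19/61 = 31.1% → the monthly plan
Overall: the monthly plan 84/246 = 34.1%, the team plan 110/227 = 48.5% → the team plan
(The monthly plan wins every signup group but the team plan wins overall — the monthly plan's customers skew toward the low-rate affiliate group.)

the team plan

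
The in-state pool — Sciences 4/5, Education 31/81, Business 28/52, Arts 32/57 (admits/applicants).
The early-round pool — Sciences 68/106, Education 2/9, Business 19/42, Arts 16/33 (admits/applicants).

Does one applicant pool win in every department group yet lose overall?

Yes

Sciences: the in-state pool 4/5 = 80.0%, the early-round pool 68/106 = 64.2% → the in-state pool
Education: the in-state pool 31/81 = 38.3%, the early-round pool 2/9 = 22.2% → the in-state pool
Business: the in-state pool 28/52 = 53.8%, the early-round pool 19/42 = 45.2% → the in-state pool
Arts: the in-state pool 32/57 = 56.1%, the early-round pool 16/33 = 48.5% → the in-state pool
Overall: the in-state pool 95/195 = 48.7%, the early-round pool 105/190 = 55.3% → the early-round pool
The in-state pool wins each department group but the early-round pool wins overall — the comparison reverses. The in-state pool's applicants skew toward Education, which has a lower base rate.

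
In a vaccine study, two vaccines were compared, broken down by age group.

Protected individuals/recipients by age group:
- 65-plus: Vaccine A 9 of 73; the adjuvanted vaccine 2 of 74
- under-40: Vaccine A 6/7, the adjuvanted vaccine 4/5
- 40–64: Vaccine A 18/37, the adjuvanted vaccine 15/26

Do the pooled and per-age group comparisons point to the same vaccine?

No

65-plus: Vaccine A 9/73 = 12.3%, the adjuvanted vaccine 2/74 = 2.7% → Vaccine A
Under-40: Vaccine A 6/7 = 85.7%, the adjuvanted vaccine 4/5 = 80.0% → Vaccine A
40–64: Vaccine A 18/37 = 48.6%, the adjuvanted vaccine 15/26 = 57.7% → the adjuvanted vaccine
Overall: Vaccine A 33/117 = 28.2%, the adjuvanted vaccine 21/105 = 20.0% → Vaccine A
Neither sweeps: Vaccine A wins 2 of 3 groups, the adjuvanted vaccine wins 1. Vaccine A wins overall but not every group — no Simpson reversal.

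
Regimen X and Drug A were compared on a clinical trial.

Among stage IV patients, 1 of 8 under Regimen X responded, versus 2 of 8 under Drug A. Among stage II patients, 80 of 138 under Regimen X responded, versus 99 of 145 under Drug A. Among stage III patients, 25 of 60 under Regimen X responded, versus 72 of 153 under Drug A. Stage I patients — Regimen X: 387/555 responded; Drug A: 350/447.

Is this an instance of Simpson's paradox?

Stage IV: Regimen X 1/8 = 12.5%, Drug A 2/8 = 25.0% → Drug A
Stage II: Regimen X 80/138 = 58.0%, Drug A 99/145 = 68.3% → Drug A
Stage III: Regimen X 25/60 = 41.7%, Drug A 72/153 = 47.1% → Drug A
Stage I: Regimen X 387/555 = 69.7%, Drug A 350/447 = 78.3% → Drug A
Overall: Regimen X 493/761 = 64.8%, Drug A 523/753 = 69.5% → Drug A
Drug A wins overall and in every disease group — no reversal.

No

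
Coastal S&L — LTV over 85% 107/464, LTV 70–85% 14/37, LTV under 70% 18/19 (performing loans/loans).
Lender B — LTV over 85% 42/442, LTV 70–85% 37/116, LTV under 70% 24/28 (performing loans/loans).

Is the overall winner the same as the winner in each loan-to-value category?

LTV over 85%: Coastal S&L 107/464 = 23.1%, Lender B 42/442 = 9.5% → Coastal S&L
LTV 70–85%: Coastal S&L 14/37 = 37.8%, Lender B 37/116 = 31.9% → Coastal S&L
LTV under 70%: Coastal S&L 18/19 = 94.7%, Lender B 24/28 = 85.7% → Coastal S&L
Overall: Coastal S&L 139/520 = 26.7%, Lender B 103/586 = 17.6% → Coastal S&L
Coastal S&L wins overall and in every loan-to-value group — no reversal.

Yes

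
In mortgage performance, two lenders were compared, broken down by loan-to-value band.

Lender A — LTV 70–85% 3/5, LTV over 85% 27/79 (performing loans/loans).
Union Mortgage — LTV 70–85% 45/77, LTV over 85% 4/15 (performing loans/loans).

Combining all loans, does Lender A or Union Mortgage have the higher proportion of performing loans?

LTV 70–85%: Lender A 3/5 = 60.0%, Union Mortgage 45/77 = 58.4% → Lender A
LTV over 85%: Lender A 27/79 = 34.2%, Union Mortgage 4/15 = 26.7% → Lender A
Overall: Lender A 30/84 = 35.7%, Union Mortgage 49/92 = 53.3% → Union Mortgage
(Lender A wins every loan-to-value group but Union Mortgage wins overall — Lender A's loans skew toward the low-rate LTV over 85% group.)

Union Mortgage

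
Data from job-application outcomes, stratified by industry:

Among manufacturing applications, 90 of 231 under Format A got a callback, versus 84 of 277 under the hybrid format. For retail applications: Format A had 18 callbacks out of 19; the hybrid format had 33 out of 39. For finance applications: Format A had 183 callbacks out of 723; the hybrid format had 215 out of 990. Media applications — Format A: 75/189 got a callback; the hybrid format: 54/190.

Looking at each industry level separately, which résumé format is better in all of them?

Manufacturing: Format A 90/231 = 39.0%, the hybrid format 84/277 = 30.3% → Format A
Retail: Format A 18/19 = 94.7%, the hybrid format 33/39 = 84.6% → Format A
Finance: Format A 183/723 = 25.3%, the hybrid format 215/990 = 21.7% → Format A
Media: Format A 75/189 = 39.7%, the hybrid format 54/190 = 28.4% → Format A
Format A has the higher rate in all 4 groups.

Format A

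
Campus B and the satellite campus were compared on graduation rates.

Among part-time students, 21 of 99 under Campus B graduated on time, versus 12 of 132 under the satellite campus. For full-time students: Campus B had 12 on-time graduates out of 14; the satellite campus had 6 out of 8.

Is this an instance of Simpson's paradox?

Part-time: Campus B 21/99 = 21.2%, the satellite campus 12/132 = 9.1% → Campus B
Full-time: Campus B 12/14 = 85.7%, the satellite campus 6/8 = 75.0% → Campus B
Overall: Campus B 33/113 = 29.2%, the satellite campus 18/140 = 12.9% → Campus B
Campus B wins overall and in every enrollment group — no reversal.

No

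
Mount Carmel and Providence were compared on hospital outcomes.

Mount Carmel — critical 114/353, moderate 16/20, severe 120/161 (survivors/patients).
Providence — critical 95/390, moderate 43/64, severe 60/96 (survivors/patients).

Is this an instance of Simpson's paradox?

Critical: Mount Carmel 114/353 = 32.3%, Providence 95/390 = 24.4% → Mount Carmel
Moderate: Mount Carmel 16/20 = 80.0%, Providence 43/64 = 67.2% → Mount Carmel
Severe: Mount Carmel 120/161 = 74.5%, Providence 60/96 = 62.5% → Mount Carmel
Overall: Mount Carmel 250/534 = 46.8%, Providence 198/550 = 36.0% → Mount Carmel
Mount Carmel wins overall and in every case group — no reversal.

No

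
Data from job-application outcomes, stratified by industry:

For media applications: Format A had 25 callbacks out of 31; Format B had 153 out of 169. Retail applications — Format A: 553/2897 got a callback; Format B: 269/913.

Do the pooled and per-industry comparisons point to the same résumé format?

Yes

Media: Format A 25/31 = 80.6%, Format B 153/169 = 90.5% → Format B
Retail: Format A 553/2897 = 19.1%, Format B 269/913 = 29.5% → Format B
Overall: Format A 578/2928 = 19.7%, Format B 422/1082 = 39.0% → Format B
Format B wins overall and in every industry group — no reversal.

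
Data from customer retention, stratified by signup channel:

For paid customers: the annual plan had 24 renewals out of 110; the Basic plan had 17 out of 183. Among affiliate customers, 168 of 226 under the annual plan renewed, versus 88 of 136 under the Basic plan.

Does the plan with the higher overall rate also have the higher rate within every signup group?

Yes

Paid: the annual plan 24/110 = 21.8%, the Basic plan 17/183 = 9.3% → the annual plan
Affiliate: the annual plan 168/226 = 74.3%, the Basic plan 88/136 = 64.7% → the annual plan
Overall: the annual plan 192/336 = 57.1%, the Basic plan 105/319 = 32.9% → the annual plan
The annual plan wins overall and in every signup group — no reversal.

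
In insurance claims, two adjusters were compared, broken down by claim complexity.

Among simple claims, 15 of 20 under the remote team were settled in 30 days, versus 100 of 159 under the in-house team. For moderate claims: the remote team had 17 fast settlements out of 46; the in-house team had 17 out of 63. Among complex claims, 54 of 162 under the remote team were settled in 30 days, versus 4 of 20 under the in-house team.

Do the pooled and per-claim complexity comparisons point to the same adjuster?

No

Simple: the remote team 15/20 = 75.0%, the in-house team 100/159 = 62.9% → the remote team
Moderate: the remote team 17/46 = 37.0%, the in-house team 17/63 = 27.0% → the remote team
Complex: the remote team 54/162 = 33.3%, the in-house team 4/20 = 20.0% → the remote team
Overall: the remote team 86/228 = 37.7%, the in-house team 121/242 = 50.0% → the in-house team
The remote team wins each claim group but the in-house team wins overall — the comparison reverses. The remote team's claims skew toward complex, which has a lower base rate.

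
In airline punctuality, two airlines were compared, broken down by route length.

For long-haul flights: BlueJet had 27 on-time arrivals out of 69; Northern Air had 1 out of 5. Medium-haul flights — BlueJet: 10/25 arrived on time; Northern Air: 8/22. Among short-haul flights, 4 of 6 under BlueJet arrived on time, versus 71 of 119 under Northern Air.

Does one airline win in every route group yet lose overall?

Long-haul: BlueJet 27/69 = 39.1%, Northern Air 1/5 = 20.0% → BlueJet
Medium-haul: BlueJet 10/25 = 40.0%, Northern Air 8/22 = 36.4% → BlueJet
Short-haul: BlueJet 4/6 = 66.7%, Northern Air 71/119 = 59.7% → BlueJet
Overall: BlueJet 41/100 = 41.0%, Northern Air 80/146 = 54.8% → Northern Air
BlueJet wins each route group but Northern Air wins overall — the comparison reverses. BlueJet's flights skew toward long-haul, which has a lower base rate.

Yes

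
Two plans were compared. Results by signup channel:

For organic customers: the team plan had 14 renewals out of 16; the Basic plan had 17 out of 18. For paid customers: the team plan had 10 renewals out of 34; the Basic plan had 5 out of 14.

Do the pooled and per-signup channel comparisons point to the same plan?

Yes

Organic: the team plan 14/16 = 87.5%, the Basic plan 17/18 = 94.4% → the Basic plan
Paid: the team plan 10/34 = 29.4%, the Basic plan 5/14 = 35.7% → the Basic plan
Overall: the team plan 24/50 = 48.0%, the Basic plan 22/32 = 68.8% → the Basic plan
The Basic plan wins overall and in every signup group — no reversal.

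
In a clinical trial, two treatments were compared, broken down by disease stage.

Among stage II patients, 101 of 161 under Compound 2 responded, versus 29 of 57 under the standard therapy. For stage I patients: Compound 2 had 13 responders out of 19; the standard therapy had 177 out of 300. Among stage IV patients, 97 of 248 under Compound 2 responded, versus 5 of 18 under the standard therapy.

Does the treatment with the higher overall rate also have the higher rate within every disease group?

Stage II: Compound 2 101/161 = 62.7%, the standard therapy 29/57 = 50.9% → Compound 2
Stage I: Compound 2 13/19 = 68.4%, the standard therapy 177/300 = 59.0% → Compound 2
Stage IV: Compound 2 97/248 = 39.1%, the standard therapy 5/18 = 27.8% → Compound 2
Overall: Compound 2 211/428 = 49.3%, the standard therapy 211/375 = 56.3% → the standard therapy
Compound 2 wins each disease group but the standard therapy wins overall — the comparison reverses. Compound 2's patients skew toward stage IV, which has a lower base rate.

No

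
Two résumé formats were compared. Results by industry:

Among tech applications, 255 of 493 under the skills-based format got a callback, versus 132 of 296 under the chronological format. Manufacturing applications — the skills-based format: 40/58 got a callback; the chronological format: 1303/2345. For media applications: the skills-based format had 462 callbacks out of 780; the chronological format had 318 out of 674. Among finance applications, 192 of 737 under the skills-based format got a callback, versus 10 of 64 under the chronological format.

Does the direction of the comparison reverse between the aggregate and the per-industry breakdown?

Yes

Tech: the skills-based format 255/493 = 51.7%, the chronological format 132/296 = 44.6% → the skills-based format
Manufacturing: the skills-based format 40/58 = 69.0%, the chronological format 1303/2345 = 55.6% → the skills-based format
Media: the skills-based format 462/780 = 59.2%, the chronological format 318/674 = 47.2% → the skills-based format
Finance: the skills-based format 192/737 = 26.1%, the chronological format 10/64 = 15.6% → the skills-based format
Overall: the skills-based format 949/2068 = 45.9%, the chronological format 1763/3379 = 52.2% → the chronological format
The skills-based format wins each industry group but the chronological format wins overall — the comparison reverses. The skills-based format's applications skew toward finance, which has a lower base rate.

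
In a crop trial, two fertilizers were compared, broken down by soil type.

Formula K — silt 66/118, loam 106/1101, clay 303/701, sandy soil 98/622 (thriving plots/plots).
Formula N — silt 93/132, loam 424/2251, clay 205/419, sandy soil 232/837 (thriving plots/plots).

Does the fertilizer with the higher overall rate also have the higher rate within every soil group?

Yes

Silt: Formula K 66/118 = 55.9%, Formula N 93/132 = 70.5% → Formula N
Loam: Formula K 106/1101 = 9.6%, Formula N 424/2251 = 18.8% → Formula N
Clay: Formula K 303/701 = 43.2%, Formula N 205/419 = 48.9% → Formula N
Sandy soil: Formula K 98/622 = 15.8%, Formula N 232/837 = 27.7% → Formula N
Overall: Formula K 573/2542 = 22.5%, Formula N 954/3639 = 26.2% → Formula N
Formula N wins overall and in every soil group — no reversal.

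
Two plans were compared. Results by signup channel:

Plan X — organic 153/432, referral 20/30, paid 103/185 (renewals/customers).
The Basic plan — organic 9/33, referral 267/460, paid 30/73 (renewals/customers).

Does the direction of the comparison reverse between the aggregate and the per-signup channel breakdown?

Yes

Organic: Plan X 153/432 = 35.4%, the Basic plan 9/33 = 27.3% → Plan X
Referral: Plan X 20/30 = 66.7%, the Basic plan 267/460 = 58.0% → Plan X
Paid: Plan X 103/185 = 55.7%, the Basic plan 30/73 = 41.1% → Plan X
Overall: Plan X 276/647 = 42.7%, the Basic plan 306/566 = 54.1% → the Basic plan
Plan X wins each signup group but the Basic plan wins overall — the comparison reverses. Plan X's customers skew toward organic, which has a lower base rate.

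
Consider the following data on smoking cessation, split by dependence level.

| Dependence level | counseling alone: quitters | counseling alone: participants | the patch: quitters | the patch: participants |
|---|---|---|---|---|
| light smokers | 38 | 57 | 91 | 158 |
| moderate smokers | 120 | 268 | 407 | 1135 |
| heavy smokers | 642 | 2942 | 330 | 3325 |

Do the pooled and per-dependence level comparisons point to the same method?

Light smokers: counseling alone 38/57 = 66.7%, the patch 91/158 = 57.6% → counseling alone
Moderate smokers: counseling alone 120/268 = 44.8%, the patch 407/1135 = 35.9% → counseling alone
Heavy smokers: counseling alone 642/2942 = 21.8%, the patch 330/3325 = 9.9% → counseling alone
Overall: counseling alone 800/3267 = 24.5%, the patch 828/4618 = 17.9% → counseling alone
Counseling alone wins overall and in every dependence group — no reversal.

Yes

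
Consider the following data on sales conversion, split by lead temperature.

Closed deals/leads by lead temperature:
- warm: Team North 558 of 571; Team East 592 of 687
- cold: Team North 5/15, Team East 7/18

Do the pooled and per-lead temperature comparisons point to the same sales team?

Warm: Team North 558/571 = 97.7%, Team East 592/687 = 86.2% → Team North
Cold: Team North 5/15 = 33.3%, Team East 7/18 = 38.9% → Team East
Overall: Team North 563/586 = 96.1%, Team East 599/705 = 85.0% → Team North
Neither sweeps: Team North wins 1 of 2 groups, Team East wins 1. Team North wins overall but not every group — no Simpson reversal.

No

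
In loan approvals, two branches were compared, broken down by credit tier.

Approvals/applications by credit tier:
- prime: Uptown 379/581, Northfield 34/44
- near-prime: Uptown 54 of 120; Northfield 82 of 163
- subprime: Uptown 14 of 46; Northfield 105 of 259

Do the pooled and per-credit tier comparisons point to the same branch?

Prime: Uptown 379/581 = 65.2%, Northfield 34/44 = 77.3% → Northfield
Near-prime: Uptown 54/120 = 45.0%, Northfield 82/163 = 50.3% → Northfield
Subprime: Uptown 14/46 = 30.4%, Northfield 105/259 = 40.5% → Northfield
Overall: Uptown 447/747 = 59.8%, Northfield 221/466 = 47.4% → Uptown
Northfield wins each credit group but Uptown wins overall — the comparison reverses. Northfield's applications skew toward subprime, which has a lower base rate.

No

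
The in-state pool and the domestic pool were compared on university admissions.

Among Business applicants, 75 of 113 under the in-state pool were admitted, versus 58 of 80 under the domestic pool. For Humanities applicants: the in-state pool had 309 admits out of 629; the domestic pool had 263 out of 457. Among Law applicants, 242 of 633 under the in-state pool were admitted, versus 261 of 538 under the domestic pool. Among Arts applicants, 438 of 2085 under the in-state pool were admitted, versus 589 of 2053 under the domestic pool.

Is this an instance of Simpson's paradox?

No

Business: the in-state pool 75/113 = 66.4%, the domestic pool 58/80 = 72.5% → the domestic pool
Humanities: the in-state pool 309/629 = 49.1%, the domestic pool 263/457 = 57.5% → the domestic pool
Law: the in-state pool 242/633 = 38.2%, the domestic pool 261/538 = 48.5% → the domestic pool
Arts: the in-state pool 438/2085 = 21.0%, the domestic pool 589/2053 = 28.7% → the domestic pool
Overall: the in-state pool 1064/3460 = 30.8%, the domestic pool 1171/3128 = 37.4% → the domestic pool
The domestic pool wins overall and in every department group — no reversal.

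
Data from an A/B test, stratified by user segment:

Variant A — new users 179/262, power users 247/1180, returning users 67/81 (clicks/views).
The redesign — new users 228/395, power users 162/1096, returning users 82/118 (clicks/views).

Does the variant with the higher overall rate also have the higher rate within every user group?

Yes

New users: Variant A 179/262 = 68.3%, the redesign 228/395 = 57.7% → Variant A
Power users: Variant A 247/1180 = 20.9%, the redesign 162/1096 = 14.8% → Variant A
Returning users: Variant A 67/81 = 82.7%, the redesign 82/118 = 69.5% → Variant A
Overall: Variant A 493/1523 = 32.4%, the redesign 472/1609 = 29.3% → Variant A
Variant A wins overall and in every user group — no reversal.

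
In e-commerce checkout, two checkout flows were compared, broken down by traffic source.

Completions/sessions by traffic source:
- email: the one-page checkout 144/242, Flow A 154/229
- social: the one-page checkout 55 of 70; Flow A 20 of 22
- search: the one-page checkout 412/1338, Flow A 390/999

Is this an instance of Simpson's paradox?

No

Email: the one-page checkout 144/242 = 59.5%, Flow A 154/229 = 67.2% → Flow A
Social: the one-page checkout 55/70 = 78.6%, Flow A 20/22 = 90.9% → Flow A
Search: the one-page checkout 412/1338 = 30.8%, Flow A 390/999 = 39.0% → Flow A
Overall: the one-page checkout 611/1650 = 37.0%, Flow A 564/1250 = 45.1% → Flow A
Flow A wins overall and in every traffic group — no reversal.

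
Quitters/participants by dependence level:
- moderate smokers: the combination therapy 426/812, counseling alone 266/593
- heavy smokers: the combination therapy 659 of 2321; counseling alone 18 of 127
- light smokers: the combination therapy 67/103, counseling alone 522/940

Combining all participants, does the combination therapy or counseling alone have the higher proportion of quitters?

counseling alone

Moderate smokers: the combination therapy 426/812 = 52.5%, counseling alone 266/593 = 44.9% → the combination therapy
Heavy smokers: the combination therapy 659/2321 = 28.4%, counseling alone 18/127 = 14.2% → the combination therapy
Light smokers: the combination therapy 67/103 = 65.0%, counseling alone 522/940 = 55.5% → the combination therapy
Overall: the combination therapy 1152/3236 = 35.6%, counseling alone 806/1660 = 48.6% → counseling alone
(The combination therapy wins every dependence group but counseling alone wins overall — the combination therapy's participants skew toward the low-rate heavy smokers group.)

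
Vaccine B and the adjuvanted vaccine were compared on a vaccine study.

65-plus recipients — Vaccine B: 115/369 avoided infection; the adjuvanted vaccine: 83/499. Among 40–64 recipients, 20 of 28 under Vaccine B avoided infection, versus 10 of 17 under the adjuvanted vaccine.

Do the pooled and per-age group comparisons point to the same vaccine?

65-plus: Vaccine B 115/369 = 31.2%, the adjuvanted vaccine 83/499 = 16.6% → Vaccine B
40–64: Vaccine B 20/28 = 71.4%, the adjuvanted vaccine 10/17 = 58.8% → Vaccine B
Overall: Vaccine B 135/397 = 34.0%, the adjuvanted vaccine 93/516 = 18.0% → Vaccine B
Vaccine B wins overall and in every age group — no reversal.

Yes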